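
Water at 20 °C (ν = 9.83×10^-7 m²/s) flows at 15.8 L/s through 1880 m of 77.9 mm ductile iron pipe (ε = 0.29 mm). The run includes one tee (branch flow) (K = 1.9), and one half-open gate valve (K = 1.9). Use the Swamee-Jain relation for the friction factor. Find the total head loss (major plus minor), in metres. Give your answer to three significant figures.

H_L ≈ 386 m

V = 4Q/(πD²) = 3.315 m/s; V²/2g = 0.5601 m
Re = 2.63×10^5, ε/D = 0.00372 → f = 0.02842 (Swamee-Jain)
Major: h_f = f(L/D)·V²/2g = 0.02842·24134·0.5601 = 384.2 m
Minor: ΣK = 3.80; h_m = ΣK·V²/2g = 2.128 m
Total H_L = 384.2 + 2.128 = 386.4 m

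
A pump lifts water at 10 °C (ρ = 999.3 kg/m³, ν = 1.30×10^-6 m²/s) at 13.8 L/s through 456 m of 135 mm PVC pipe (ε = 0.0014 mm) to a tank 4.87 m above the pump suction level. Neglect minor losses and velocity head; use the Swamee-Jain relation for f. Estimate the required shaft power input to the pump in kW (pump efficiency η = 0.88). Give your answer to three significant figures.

P_shaft ≈ 1.19 kW

V = 4Q/(πD²) = 0.9641 m/s; Re = 1.00×10^5; ε/D = 1.04×10^-5; f = 0.01792
h_f = f(L/D)V²/2g = 2.868 m
Total head H = z + h_f = 4.87 + 2.868 = 7.738 m
P_hyd = ρgQH = 999.3·9.81·0.0138·7.738 = 1.047 kW
P_shaft = P_hyd/η = 1.047/0.88 = 1.190 kW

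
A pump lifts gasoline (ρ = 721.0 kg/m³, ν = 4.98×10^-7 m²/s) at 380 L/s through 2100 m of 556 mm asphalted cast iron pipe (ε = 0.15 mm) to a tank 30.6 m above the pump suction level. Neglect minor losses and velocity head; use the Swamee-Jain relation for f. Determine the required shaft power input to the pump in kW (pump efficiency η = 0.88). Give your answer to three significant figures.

P_shaft ≈ 115 kW

V = 4Q/(πD²) = 1.565 m/s; Re = 1.75×10^6; ε/D = 2.70×10^-4; f = 0.01515
h_f = f(L/D)V²/2g = 7.146 m
Total head H = z + h_f = 30.6 + 7.146 = 37.75 m
P_hyd = ρgQH = 721.0·9.81·0.380·37.75 = 101.5 kW
P_shaft = P_hyd/η = 101.5/0.88 = 115.3 kW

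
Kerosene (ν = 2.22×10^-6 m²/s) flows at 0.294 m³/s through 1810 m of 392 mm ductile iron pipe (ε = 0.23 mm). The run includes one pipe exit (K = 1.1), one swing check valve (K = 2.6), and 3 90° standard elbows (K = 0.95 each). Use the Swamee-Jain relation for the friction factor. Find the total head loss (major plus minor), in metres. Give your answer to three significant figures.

V = 4Q/(πD²) = 2.436 m/s; V²/2g = 0.3025 m
Re = 4.30×10^5, ε/D = 5.87×10^-4 → f = 0.01843 (Swamee-Jain)
Major: h_f = f(L/D)·V²/2g = 0.01843·4617·0.3025 = 25.74 m
Minor: ΣK = 6.55; h_m = ΣK·V²/2g = 1.981 m
Total H_L = 25.74 + 1.981 = 27.72 m

H_L ≈ 27.7 m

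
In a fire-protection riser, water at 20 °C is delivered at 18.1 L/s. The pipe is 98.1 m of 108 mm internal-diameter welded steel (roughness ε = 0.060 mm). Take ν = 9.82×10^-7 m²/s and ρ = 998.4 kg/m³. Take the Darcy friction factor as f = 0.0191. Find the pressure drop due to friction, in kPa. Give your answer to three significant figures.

V = 4Q/(πD²) = 4·0.0181/(π·0.108²) = 1.976 m/s
h_f = f(L/D)V²/(2g) = 0.01910·(98.1/0.108)·1.976²/(2·9.81) = 3.452 m
Δp = ρg·h_f = 998.4·9.81·3.452 = 33.81 kPa

Δp ≈ 33.8 kPa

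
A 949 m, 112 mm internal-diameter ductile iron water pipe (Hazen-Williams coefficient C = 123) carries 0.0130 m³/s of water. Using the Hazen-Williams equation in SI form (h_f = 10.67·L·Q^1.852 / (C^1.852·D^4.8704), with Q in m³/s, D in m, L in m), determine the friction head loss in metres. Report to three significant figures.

h_f ≈ 18.7 m

h_f = 10.67·949·0.0130^1.852 / (123^1.852·0.112^4.8704) = 18.73 m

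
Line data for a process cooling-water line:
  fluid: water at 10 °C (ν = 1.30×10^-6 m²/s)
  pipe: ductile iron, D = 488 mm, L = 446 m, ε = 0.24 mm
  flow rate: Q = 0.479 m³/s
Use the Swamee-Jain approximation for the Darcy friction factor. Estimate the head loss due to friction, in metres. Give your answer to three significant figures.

V = 4Q/(πD²) = 4·0.479/(π·0.488²) = 2.561 m/s
Re = VD/ν = 2.561·0.488/1.30×10^-6 = 9.61×10^5 → turbulent
ε/D = 0.24/488 = 4.92×10^-4
Swamee-Jain: f = 0.01727
h_f = f(L/D)V²/(2g) = 0.01727·(446/0.488)·2.561²/(2·9.81) = 5.275 m

h_f ≈ 5.27 m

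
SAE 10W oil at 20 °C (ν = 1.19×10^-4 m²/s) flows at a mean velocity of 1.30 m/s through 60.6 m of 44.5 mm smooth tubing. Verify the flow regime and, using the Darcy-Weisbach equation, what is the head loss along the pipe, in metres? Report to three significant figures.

h_f ≈ 15.4 m

Re = VD/ν = 1.30·0.04450/1.19×10^-4 = 486 → laminar (Re < 2300)
f = 64/Re = 0.1317
h_f = f(L/D)V²/(2g) = 0.1317·(60.6/0.04450)·1.30²/(2·9.81) = 15.44 m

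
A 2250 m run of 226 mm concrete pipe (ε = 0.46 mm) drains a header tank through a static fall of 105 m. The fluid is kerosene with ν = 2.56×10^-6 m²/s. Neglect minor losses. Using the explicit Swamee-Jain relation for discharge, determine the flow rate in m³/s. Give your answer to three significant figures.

Swamee-Jain (Type II): Q = -0.965·√(gD⁵h_f/L)·ln[ε/(3.7D) + √(3.17ν²L/(gD³h_f))]
√(gD⁵h_f/L) = √(9.81·0.226⁵·105/2250) = 0.01643
ε/(3.7D) = 5.50×10^-4; √(3.17ν²L/(gD³h_f)) = 6.27×10^-5
Q = -0.965·0.01643·ln(6.128×10^-4) = 0.1173 m³/s
Check: V = 2.92 m/s, Re = 2.58×10^5, f = 0.02438, h_f = 106 m ≈ 105 m ✓

Q ≈ 0.117 m³/s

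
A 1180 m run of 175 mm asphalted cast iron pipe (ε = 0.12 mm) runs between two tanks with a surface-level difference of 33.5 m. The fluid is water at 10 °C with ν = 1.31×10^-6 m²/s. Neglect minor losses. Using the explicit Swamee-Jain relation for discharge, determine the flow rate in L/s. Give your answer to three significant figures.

Q ≈ 54.2 L/s

Swamee-Jain (Type II): Q = -0.965·√(gD⁵h_f/L)·ln[ε/(3.7D) + √(3.17ν²L/(gD³h_f))]
√(gD⁵h_f/L) = √(9.81·0.175⁵·33.5/1180) = 0.006761
ε/(3.7D) = 1.85×10^-4; √(3.17ν²L/(gD³h_f)) = 6.04×10^-5
Q = -0.965·0.006761·ln(2.457×10^-4) = 0.05423 m³/s
Check: V = 2.25 m/s, Re = 3.01×10^5, f = 0.01932, h_f = 33.7 m ≈ 33.5 m ✓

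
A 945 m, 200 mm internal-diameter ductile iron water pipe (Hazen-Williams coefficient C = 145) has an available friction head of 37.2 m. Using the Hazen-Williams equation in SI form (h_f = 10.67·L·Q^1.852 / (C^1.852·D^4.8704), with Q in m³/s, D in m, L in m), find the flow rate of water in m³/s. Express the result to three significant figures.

Q ≈ 0.102 m³/s

Rearranging: Q = [h_f·C^1.852·D^4.8704 / (10.67·L)]^(1/1.852)
Q = [37.2·145^1.852·0.200^4.8704 / (10.67·945)]^0.540 = 0.1022 m³/s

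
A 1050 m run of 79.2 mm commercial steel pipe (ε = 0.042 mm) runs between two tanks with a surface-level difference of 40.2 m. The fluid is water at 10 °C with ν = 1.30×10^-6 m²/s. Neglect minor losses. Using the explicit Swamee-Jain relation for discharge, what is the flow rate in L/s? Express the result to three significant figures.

Swamee-Jain (Type II): Q = -0.965·√(gD⁵h_f/L)·ln[ε/(3.7D) + √(3.17ν²L/(gD³h_f))]
√(gD⁵h_f/L) = √(9.81·0.0792⁵·40.2/1050) = 0.001082
ε/(3.7D) = 1.43×10^-4; √(3.17ν²L/(gD³h_f)) = 1.69×10^-4
Q = -0.965·0.001082·ln(3.128×10^-4) = 0.008425 m³/s
Check: V = 1.71 m/s, Re = 1.04×10^5, f = 0.02044, h_f = 40.4 m ≈ 40.2 m ✓

Q ≈ 8.42 L/s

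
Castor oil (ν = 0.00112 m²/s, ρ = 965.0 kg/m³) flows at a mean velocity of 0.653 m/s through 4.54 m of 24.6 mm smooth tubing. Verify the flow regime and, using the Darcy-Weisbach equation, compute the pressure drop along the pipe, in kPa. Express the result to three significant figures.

Re = VD/ν = 0.653·0.02460/0.00112 = 14.3 → laminar (Re < 2300)
f = 64/Re = 4.462
h_f = f(L/D)V²/(2g) = 4.462·(4.54/0.02460)·0.653²/(2·9.81) = 17.90 m
Δp = ρg·h_f = 965.0·9.81·17.90 = 169.4 kPa

Δp ≈ 169 kPa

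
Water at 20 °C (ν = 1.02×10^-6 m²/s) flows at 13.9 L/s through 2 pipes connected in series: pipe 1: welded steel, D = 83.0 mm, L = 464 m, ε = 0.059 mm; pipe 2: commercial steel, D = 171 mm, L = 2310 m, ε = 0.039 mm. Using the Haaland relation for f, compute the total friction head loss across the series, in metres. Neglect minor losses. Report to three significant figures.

H ≈ 41.6 m

Pipe 1: V = 2.569 m/s, Re = 2.09×10^5, ε/D = 7.11×10^-4, f = 0.01961, h_1 = f(L/D)V²/2g = 36.89 m
Pipe 2: V = 0.6052 m/s, Re = 1.01×10^5, ε/D = 2.28×10^-4, f = 0.01882, h_2 = f(L/D)V²/2g = 4.747 m
Series → Q common, losses add: H = Σh = 41.63 m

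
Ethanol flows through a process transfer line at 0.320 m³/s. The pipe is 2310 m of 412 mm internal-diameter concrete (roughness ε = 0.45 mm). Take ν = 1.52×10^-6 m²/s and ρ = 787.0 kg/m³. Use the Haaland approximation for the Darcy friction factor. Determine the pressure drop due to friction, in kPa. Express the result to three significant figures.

Δp ≈ 260 kPa

V = 4Q/(πD²) = 4·0.320/(π·0.412²) = 2.400 m/s
Re = VD/ν = 2.400·0.412/1.52×10^-6 = 6.51×10^5 → turbulent
ε/D = 0.45/412 = 0.00109
Haaland: f = 0.02048
h_f = f(L/D)V²/(2g) = 0.02048·(2310/0.412)·2.400²/(2·9.81) = 33.73 m
Δp = ρg·h_f = 787.0·9.81·33.73 = 260.4 kPa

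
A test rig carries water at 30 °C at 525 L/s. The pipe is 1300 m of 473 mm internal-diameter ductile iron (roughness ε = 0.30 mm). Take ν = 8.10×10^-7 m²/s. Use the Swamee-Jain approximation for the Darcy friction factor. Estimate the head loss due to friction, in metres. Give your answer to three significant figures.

V = 4Q/(πD²) = 4·0.525/(π·0.473²) = 2.988 m/s
Re = VD/ν = 2.988·0.473/8.10×10^-7 = 1.74×10^6 → turbulent
ε/D = 0.30/473 = 6.34×10^-4
Swamee-Jain: f = 0.01795
h_f = f(L/D)V²/(2g) = 0.01795·(1300/0.473)·2.988²/(2·9.81) = 22.44 m

h_f ≈ 22.4 m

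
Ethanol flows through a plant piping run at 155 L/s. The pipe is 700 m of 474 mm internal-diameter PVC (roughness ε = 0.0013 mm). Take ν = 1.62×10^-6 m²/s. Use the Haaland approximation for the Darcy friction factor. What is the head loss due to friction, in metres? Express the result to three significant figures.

h_f ≈ 0.859 m

V = 4Q/(πD²) = 4·0.155/(π·0.474²) = 0.8784 m/s
Re = VD/ν = 0.8784·0.474/1.62×10^-6 = 2.57×10^5 → turbulent
ε/D = 0.0013/474 = 2.74×10^-6
Haaland: f = 0.01479
h_f = f(L/D)V²/(2g) = 0.01479·(700/0.474)·0.8784²/(2·9.81) = 0.8588 m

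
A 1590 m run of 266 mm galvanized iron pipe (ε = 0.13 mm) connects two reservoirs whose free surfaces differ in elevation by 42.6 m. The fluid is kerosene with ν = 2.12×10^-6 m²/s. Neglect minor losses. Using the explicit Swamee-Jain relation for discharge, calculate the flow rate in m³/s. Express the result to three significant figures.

Q ≈ 0.155 m³/s

Swamee-Jain (Type II): Q = -0.965·√(gD⁵h_f/L)·ln[ε/(3.7D) + √(3.17ν²L/(gD³h_f))]
√(gD⁵h_f/L) = √(9.81·0.266⁵·42.6/1590) = 0.01871
ε/(3.7D) = 1.32×10^-4; √(3.17ν²L/(gD³h_f)) = 5.37×10^-5
Q = -0.965·0.01871·ln(1.858×10^-4) = 0.1551 m³/s
Check: V = 2.79 m/s, Re = 3.50×10^5, f = 0.01807, h_f = 42.9 m ≈ 42.6 m ✓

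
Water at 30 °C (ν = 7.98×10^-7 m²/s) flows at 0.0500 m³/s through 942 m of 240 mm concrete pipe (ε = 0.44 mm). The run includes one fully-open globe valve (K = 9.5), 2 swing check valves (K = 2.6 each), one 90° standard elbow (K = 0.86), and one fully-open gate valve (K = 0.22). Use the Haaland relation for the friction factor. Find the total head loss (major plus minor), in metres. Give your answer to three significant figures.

H_L ≈ 6.71 m

V = 4Q/(πD²) = 1.105 m/s; V²/2g = 0.06226 m
Re = 3.32×10^5, ε/D = 0.00183 → f = 0.02344 (Haaland)
Major: h_f = f(L/D)·V²/2g = 0.02344·3925·0.06226 = 5.729 m
Minor: ΣK = 15.8; h_m = ΣK·V²/2g = 0.9825 m
Total H_L = 5.729 + 0.9825 = 6.712 m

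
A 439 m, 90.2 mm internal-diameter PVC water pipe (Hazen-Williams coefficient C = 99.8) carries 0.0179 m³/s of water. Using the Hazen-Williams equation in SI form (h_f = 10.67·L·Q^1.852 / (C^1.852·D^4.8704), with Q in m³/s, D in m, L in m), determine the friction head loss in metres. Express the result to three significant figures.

h_f = 10.67·439·0.0179^1.852 / (99.8^1.852·0.0902^4.8704) = 66.23 m

h_f ≈ 66.2 m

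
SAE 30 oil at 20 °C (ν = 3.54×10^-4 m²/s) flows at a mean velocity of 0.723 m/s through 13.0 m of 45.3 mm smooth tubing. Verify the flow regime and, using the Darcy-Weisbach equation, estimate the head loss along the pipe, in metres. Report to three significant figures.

Re = VD/ν = 0.723·0.04530/3.54×10^-4 = 92.5 → laminar (Re < 2300)
f = 64/Re = 0.6917
h_f = f(L/D)V²/(2g) = 0.6917·(13.0/0.04530)·0.723²/(2·9.81) = 5.289 m

h_f ≈ 5.29 m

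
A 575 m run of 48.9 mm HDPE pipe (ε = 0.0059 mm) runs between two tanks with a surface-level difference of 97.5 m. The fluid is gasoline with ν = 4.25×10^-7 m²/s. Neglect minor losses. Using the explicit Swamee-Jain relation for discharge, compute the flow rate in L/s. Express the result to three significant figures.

Swamee-Jain (Type II): Q = -0.965·√(gD⁵h_f/L)·ln[ε/(3.7D) + √(3.17ν²L/(gD³h_f))]
√(gD⁵h_f/L) = √(9.81·0.0489⁵·97.5/575) = 6.820×10^-4
ε/(3.7D) = 3.26×10^-5; √(3.17ν²L/(gD³h_f)) = 5.43×10^-5
Q = -0.965·6.820×10^-4·ln(8.687×10^-5) = 0.006154 m³/s
Check: V = 3.28 m/s, Re = 3.77×10^5, f = 0.01518, h_f = 97.7 m ≈ 97.5 m ✓

Q ≈ 6.15 L/s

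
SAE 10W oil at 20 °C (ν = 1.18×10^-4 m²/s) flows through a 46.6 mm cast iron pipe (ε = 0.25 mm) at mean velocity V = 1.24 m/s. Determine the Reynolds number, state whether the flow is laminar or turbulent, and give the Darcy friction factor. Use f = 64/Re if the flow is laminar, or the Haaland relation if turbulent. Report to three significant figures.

Re = VD/ν = 1.240·0.0466/1.18×10^-4 = 490
Re < 2300 → laminar → f = 64/Re = 0.1307

Re ≈ 490; laminar; f = 64/Re ≈ 0.131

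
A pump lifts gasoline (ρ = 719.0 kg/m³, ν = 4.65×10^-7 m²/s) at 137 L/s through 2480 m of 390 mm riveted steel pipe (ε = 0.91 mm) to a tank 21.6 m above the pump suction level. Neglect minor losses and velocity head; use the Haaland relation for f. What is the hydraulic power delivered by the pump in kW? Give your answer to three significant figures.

V = 4Q/(πD²) = 1.147 m/s; Re = 9.62×10^5; ε/D = 0.00233; f = 0.02461
h_f = f(L/D)V²/2g = 10.49 m
Total head H = z + h_f = 21.6 + 10.49 = 32.09 m
P_hyd = ρgQH = 719.0·9.81·0.137·32.09 = 31.01 kW

P_hyd ≈ 31.0 kW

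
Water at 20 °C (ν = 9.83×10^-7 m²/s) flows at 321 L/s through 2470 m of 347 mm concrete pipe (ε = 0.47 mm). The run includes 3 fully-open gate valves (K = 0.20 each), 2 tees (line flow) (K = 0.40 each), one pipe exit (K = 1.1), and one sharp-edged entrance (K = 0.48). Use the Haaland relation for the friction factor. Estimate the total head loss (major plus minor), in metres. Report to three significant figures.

H_L ≈ 91.2 m

V = 4Q/(πD²) = 3.394 m/s; V²/2g = 0.5872 m
Re = 1.20×10^6, ε/D = 0.00135 → f = 0.02139 (Haaland)
Major: h_f = f(L/D)·V²/2g = 0.02139·7118·0.5872 = 89.42 m
Minor: ΣK = 2.98; h_m = ΣK·V²/2g = 1.750 m
Total H_L = 89.42 + 1.750 = 91.17 m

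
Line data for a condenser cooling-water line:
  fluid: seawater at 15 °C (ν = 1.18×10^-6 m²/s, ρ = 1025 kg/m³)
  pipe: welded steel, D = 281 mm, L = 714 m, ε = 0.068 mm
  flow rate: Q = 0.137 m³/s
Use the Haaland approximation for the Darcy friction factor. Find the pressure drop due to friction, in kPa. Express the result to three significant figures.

Δp ≈ 99.2 kPa

V = 4Q/(πD²) = 4·0.137/(π·0.281²) = 2.209 m/s
Re = VD/ν = 2.209·0.281/1.18×10^-6 = 5.26×10^5 → turbulent
ε/D = 0.068/281 = 2.42×10^-4
Haaland: f = 0.01561
h_f = f(L/D)V²/(2g) = 0.01561·(714/0.281)·2.209²/(2·9.81) = 9.867 m
Δp = ρg·h_f = 1025·9.81·9.867 = 99.21 kPa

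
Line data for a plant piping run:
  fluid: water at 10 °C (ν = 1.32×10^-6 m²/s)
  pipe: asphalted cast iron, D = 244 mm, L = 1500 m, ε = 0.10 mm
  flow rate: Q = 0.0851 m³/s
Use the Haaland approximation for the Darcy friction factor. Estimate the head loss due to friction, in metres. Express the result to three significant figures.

h_f ≈ 18.0 m

V = 4Q/(πD²) = 4·0.0851/(π·0.244²) = 1.820 m/s
Re = VD/ν = 1.820·0.244/1.32×10^-6 = 3.36×10^5 → turbulent
ε/D = 0.10/244 = 4.10×10^-4
Haaland: f = 0.01739
h_f = f(L/D)V²/(2g) = 0.01739·(1500/0.244)·1.820²/(2·9.81) = 18.04 m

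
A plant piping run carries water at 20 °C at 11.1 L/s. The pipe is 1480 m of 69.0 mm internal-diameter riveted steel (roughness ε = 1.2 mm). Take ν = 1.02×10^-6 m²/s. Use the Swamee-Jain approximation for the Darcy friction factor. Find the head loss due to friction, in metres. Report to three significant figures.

h_f ≈ 448 m

V = 4Q/(πD²) = 4·0.0111/(π·0.0690²) = 2.968 m/s
Re = VD/ν = 2.968·0.0690/1.02×10^-6 = 2.01×10^5 → turbulent
ε/D = 1.2/69.0 = 0.0174
Swamee-Jain: f = 0.04649
h_f = f(L/D)V²/(2g) = 0.04649·(1480/0.0690)·2.968²/(2·9.81) = 447.8 m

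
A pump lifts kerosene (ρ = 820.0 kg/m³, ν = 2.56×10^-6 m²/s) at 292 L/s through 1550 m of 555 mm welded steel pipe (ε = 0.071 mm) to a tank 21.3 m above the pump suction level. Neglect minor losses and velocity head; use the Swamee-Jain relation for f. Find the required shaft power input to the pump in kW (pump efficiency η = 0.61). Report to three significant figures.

P_shaft ≈ 94.8 kW

V = 4Q/(πD²) = 1.207 m/s; Re = 2.62×10^5; ε/D = 1.28×10^-4; f = 0.01598
h_f = f(L/D)V²/2g = 3.315 m
Total head H = z + h_f = 21.3 + 3.315 = 24.61 m
P_hyd = ρgQH = 820.0·9.81·0.292·24.61 = 57.82 kW
P_shaft = P_hyd/η = 57.82/0.61 = 94.78 kW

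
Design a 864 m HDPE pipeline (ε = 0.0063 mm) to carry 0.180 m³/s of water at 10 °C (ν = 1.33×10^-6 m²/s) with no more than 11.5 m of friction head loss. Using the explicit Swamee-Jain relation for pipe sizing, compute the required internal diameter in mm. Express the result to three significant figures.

D ≈ 309 mm

Swamee-Jain (Type III): D = 0.66·[ε^1.25·(LQ²/(gh_f))^4.75 + ν·Q^9.4·(L/(gh_f))^5.2]^0.04
LQ²/(gh_f) = 0.2481; L/(gh_f) = 7.659
Term 1 = ε^1.25·(…)^4.75 = 4.21×10^-10; Term 2 = ν·Q^9.4·(…)^5.2 = 5.26×10^-9
D = 0.66·(4.21×10^-10 + 5.26×10^-9)^0.04 = 0.3088 m = 309 mm
Check: V = 2.40 m/s, Re = 5.58×10^5, f = 0.01318, h_f = 10.9 m ≈ 11.5 m ✓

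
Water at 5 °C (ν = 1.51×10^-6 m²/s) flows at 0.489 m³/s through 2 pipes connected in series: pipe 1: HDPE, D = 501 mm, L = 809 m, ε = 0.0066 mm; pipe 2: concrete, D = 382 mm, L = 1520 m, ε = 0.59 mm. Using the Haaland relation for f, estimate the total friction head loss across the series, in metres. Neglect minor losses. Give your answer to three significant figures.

Pipe 1: V = 2.481 m/s, Re = 8.23×10^5, ε/D = 1.32×10^-5, f = 0.01219, h_1 = f(L/D)V²/2g = 6.172 m
Pipe 2: V = 4.267 m/s, Re = 1.08×10^6, ε/D = 0.00154, f = 0.02212, h_2 = f(L/D)V²/2g = 81.65 m
Series → Q common, losses add: H = Σh = 87.82 m

H ≈ 87.8 m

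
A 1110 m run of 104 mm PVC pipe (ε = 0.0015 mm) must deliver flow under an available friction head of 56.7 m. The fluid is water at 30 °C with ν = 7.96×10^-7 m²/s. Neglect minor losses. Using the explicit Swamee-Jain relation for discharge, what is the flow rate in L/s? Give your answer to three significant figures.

Swamee-Jain (Type II): Q = -0.965·√(gD⁵h_f/L)·ln[ε/(3.7D) + √(3.17ν²L/(gD³h_f))]
√(gD⁵h_f/L) = √(9.81·0.104⁵·56.7/1110) = 0.002469
ε/(3.7D) = 3.90×10^-6; √(3.17ν²L/(gD³h_f)) = 5.97×10^-5
Q = -0.965·0.002469·ln(6.359×10^-5) = 0.02302 m³/s
Check: V = 2.71 m/s, Re = 3.54×10^5, f = 0.01412, h_f = 56.4 m ≈ 56.7 m ✓

Q ≈ 23.0 L/s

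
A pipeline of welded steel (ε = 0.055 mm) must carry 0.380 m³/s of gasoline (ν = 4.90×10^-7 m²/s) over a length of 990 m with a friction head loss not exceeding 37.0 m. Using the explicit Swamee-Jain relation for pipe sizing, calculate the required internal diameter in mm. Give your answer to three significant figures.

Swamee-Jain (Type III): D = 0.66·[ε^1.25·(LQ²/(gh_f))^4.75 + ν·Q^9.4·(L/(gh_f))^5.2]^0.04
LQ²/(gh_f) = 0.3939; L/(gh_f) = 2.727
Term 1 = ε^1.25·(…)^4.75 = 5.67×10^-8; Term 2 = ν·Q^9.4·(…)^5.2 = 1.01×10^-8
D = 0.66·(5.67×10^-8 + 1.01×10^-8)^0.04 = 0.3408 m = 341 mm
Check: V = 4.17 m/s, Re = 2.90×10^6, f = 0.01364, h_f = 35.0 m ≈ 37.0 m ✓

D ≈ 341 mm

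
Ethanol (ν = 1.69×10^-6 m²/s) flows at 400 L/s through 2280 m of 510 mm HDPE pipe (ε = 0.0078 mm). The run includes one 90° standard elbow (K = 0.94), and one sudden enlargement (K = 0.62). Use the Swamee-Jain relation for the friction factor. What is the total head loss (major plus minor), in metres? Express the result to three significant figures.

V = 4Q/(πD²) = 1.958 m/s; V²/2g = 0.1954 m
Re = 5.91×10^5, ε/D = 1.53×10^-5 → f = 0.01298 (Swamee-Jain)
Major: h_f = f(L/D)·V²/2g = 0.01298·4471·0.1954 = 11.34 m
Minor: ΣK = 1.56; h_m = ΣK·V²/2g = 0.3048 m
Total H_L = 11.34 + 0.3048 = 11.64 m

H_L ≈ 11.6 m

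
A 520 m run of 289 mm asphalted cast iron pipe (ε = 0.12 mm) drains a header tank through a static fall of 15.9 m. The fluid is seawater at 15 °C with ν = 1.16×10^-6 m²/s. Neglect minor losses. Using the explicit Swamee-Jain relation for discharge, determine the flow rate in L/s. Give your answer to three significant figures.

Q ≈ 211 L/s

Swamee-Jain (Type II): Q = -0.965·√(gD⁵h_f/L)·ln[ε/(3.7D) + √(3.17ν²L/(gD³h_f))]
√(gD⁵h_f/L) = √(9.81·0.289⁵·15.9/520) = 0.02459
ε/(3.7D) = 1.12×10^-4; √(3.17ν²L/(gD³h_f)) = 2.43×10^-5
Q = -0.965·0.02459·ln(1.365×10^-4) = 0.2112 m³/s
Check: V = 3.22 m/s, Re = 8.02×10^5, f = 0.01683, h_f = 16.0 m ≈ 15.9 m ✓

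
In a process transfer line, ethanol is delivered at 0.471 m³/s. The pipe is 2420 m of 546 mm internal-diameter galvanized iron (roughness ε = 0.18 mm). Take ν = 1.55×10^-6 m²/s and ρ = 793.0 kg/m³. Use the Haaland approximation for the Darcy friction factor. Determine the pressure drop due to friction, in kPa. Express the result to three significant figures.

V = 4Q/(πD²) = 4·0.471/(π·0.546²) = 2.012 m/s
Re = VD/ν = 2.012·0.546/1.55×10^-6 = 7.09×10^5 → turbulent
ε/D = 0.18/546 = 3.30×10^-4
Haaland: f = 0.01609
h_f = f(L/D)V²/(2g) = 0.01609·(2420/0.546)·2.012²/(2·9.81) = 14.71 m
Δp = ρg·h_f = 793.0·9.81·14.71 = 114.4 kPa

Δp ≈ 114 kPa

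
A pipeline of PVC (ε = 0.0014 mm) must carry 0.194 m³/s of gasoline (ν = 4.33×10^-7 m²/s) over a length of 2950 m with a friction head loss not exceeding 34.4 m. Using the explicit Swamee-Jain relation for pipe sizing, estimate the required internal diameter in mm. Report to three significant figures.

Swamee-Jain (Type III): D = 0.66·[ε^1.25·(LQ²/(gh_f))^4.75 + ν·Q^9.4·(L/(gh_f))^5.2]^0.04
LQ²/(gh_f) = 0.3290; L/(gh_f) = 8.742
Term 1 = ε^1.25·(…)^4.75 = 2.45×10^-10; Term 2 = ν·Q^9.4·(…)^5.2 = 6.89×10^-9
D = 0.66·(2.45×10^-10 + 6.89×10^-9)^0.04 = 0.3117 m = 312 mm
Check: V = 2.54 m/s, Re = 1.83×10^6, f = 0.01067, h_f = 33.3 m ≈ 34.4 m ✓

D ≈ 312 mm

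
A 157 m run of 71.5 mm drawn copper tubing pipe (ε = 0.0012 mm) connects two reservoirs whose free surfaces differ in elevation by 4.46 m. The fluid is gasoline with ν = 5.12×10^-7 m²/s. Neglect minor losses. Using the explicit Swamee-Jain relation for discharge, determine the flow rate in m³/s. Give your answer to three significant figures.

Swamee-Jain (Type II): Q = -0.965·√(gD⁵h_f/L)·ln[ε/(3.7D) + √(3.17ν²L/(gD³h_f))]
√(gD⁵h_f/L) = √(9.81·0.0715⁵·4.46/157) = 7.216×10^-4
ε/(3.7D) = 4.54×10^-6; √(3.17ν²L/(gD³h_f)) = 9.03×10^-5
Q = -0.965·7.216×10^-4·ln(9.486×10^-5) = 0.006451 m³/s
Check: V = 1.61 m/s, Re = 2.24×10^5, f = 0.01535, h_f = 4.44 m ≈ 4.46 m ✓

Q ≈ 0.00645 m³/s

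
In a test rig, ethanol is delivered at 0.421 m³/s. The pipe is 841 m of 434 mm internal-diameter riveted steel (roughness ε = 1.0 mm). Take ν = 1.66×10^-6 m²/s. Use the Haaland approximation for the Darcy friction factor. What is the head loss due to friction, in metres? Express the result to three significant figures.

h_f ≈ 19.7 m

V = 4Q/(πD²) = 4·0.421/(π·0.434²) = 2.846 m/s
Re = VD/ν = 2.846·0.434/1.66×10^-6 = 7.44×10^5 → turbulent
ε/D = 1.0/434 = 0.00230
Haaland: f = 0.02457
h_f = f(L/D)V²/(2g) = 0.02457·(841/0.434)·2.846²/(2·9.81) = 19.66 m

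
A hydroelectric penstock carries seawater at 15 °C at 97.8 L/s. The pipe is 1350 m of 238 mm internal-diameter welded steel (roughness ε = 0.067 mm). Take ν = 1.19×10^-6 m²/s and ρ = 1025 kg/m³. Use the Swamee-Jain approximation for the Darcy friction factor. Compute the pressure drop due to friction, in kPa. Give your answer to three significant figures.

Δp ≈ 230 kPa

V = 4Q/(πD²) = 4·0.0978/(π·0.238²) = 2.198 m/s
Re = VD/ν = 2.198·0.238/1.19×10^-6 = 4.40×10^5 → turbulent
ε/D = 0.067/238 = 2.82×10^-4
Swamee-Jain: f = 0.01638
h_f = f(L/D)V²/(2g) = 0.01638·(1350/0.238)·2.198²/(2·9.81) = 22.89 m
Δp = ρg·h_f = 1025·9.81·22.89 = 230.1 kPa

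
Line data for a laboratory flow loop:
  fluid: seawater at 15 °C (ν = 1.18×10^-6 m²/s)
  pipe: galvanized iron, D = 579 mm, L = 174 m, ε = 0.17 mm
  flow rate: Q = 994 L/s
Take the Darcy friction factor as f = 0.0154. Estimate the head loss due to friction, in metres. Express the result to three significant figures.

h_f ≈ 3.36 m

V = 4Q/(πD²) = 4·0.994/(π·0.579²) = 3.775 m/s
h_f = f(L/D)V²/(2g) = 0.01540·(174/0.579)·3.775²/(2·9.81) = 3.362 m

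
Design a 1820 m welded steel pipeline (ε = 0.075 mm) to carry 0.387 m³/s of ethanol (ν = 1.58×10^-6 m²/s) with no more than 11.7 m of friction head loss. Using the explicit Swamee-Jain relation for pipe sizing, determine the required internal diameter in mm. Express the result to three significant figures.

Swamee-Jain (Type III): D = 0.66·[ε^1.25·(LQ²/(gh_f))^4.75 + ν·Q^9.4·(L/(gh_f))^5.2]^0.04
LQ²/(gh_f) = 2.375; L/(gh_f) = 15.86
Term 1 = ε^1.25·(…)^4.75 = 4.25×10^-4; Term 2 = ν·Q^9.4·(…)^5.2 = 3.67×10^-4
D = 0.66·(4.25×10^-4 + 3.67×10^-4)^0.04 = 0.4960 m = 496 mm
Check: V = 2.00 m/s, Re = 6.29×10^5, f = 0.01472, h_f = 11.0 m ≈ 11.7 m ✓

D ≈ 496 mm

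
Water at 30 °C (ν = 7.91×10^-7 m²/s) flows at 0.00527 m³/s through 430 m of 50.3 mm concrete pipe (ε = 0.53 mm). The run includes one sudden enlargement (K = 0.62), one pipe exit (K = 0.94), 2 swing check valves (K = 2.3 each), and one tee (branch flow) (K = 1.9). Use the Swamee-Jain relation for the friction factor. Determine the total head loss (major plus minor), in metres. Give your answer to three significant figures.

H_L ≈ 123 m

V = 4Q/(πD²) = 2.652 m/s; V²/2g = 0.3585 m
Re = 1.69×10^5, ε/D = 0.0105 → f = 0.03910 (Swamee-Jain)
Major: h_f = f(L/D)·V²/2g = 0.03910·8549·0.3585 = 119.8 m
Minor: ΣK = 8.06; h_m = ΣK·V²/2g = 2.889 m
Total H_L = 119.8 + 2.889 = 122.7 m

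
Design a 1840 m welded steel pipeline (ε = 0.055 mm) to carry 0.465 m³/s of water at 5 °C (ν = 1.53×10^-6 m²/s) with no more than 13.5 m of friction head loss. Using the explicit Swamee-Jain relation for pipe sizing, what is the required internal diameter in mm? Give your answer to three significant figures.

Swamee-Jain (Type III): D = 0.66·[ε^1.25·(LQ²/(gh_f))^4.75 + ν·Q^9.4·(L/(gh_f))^5.2]^0.04
LQ²/(gh_f) = 3.004; L/(gh_f) = 13.89
Term 1 = ε^1.25·(…)^4.75 = 8.80×10^-4; Term 2 = ν·Q^9.4·(…)^5.2 = 0.00100
D = 0.66·(8.80×10^-4 + 0.00100)^0.04 = 0.5135 m = 514 mm
Check: V = 2.25 m/s, Re = 7.54×10^5, f = 0.01395, h_f = 12.8 m ≈ 13.5 m ✓

D ≈ 514 mm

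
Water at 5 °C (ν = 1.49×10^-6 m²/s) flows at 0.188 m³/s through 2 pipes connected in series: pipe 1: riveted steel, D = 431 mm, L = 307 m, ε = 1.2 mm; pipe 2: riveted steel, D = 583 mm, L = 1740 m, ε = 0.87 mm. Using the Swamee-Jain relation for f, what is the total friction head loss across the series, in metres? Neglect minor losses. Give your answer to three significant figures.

Pipe 1: V = 1.289 m/s, Re = 3.73×10^5, ε/D = 0.00278, f = 0.02614, h_1 = f(L/D)V²/2g = 1.576 m
Pipe 2: V = 0.7043 m/s, Re = 2.76×10^5, ε/D = 0.00149, f = 0.02265, h_2 = f(L/D)V²/2g = 1.709 m
Series → Q common, losses add: H = Σh = 3.285 m

H ≈ 3.28 m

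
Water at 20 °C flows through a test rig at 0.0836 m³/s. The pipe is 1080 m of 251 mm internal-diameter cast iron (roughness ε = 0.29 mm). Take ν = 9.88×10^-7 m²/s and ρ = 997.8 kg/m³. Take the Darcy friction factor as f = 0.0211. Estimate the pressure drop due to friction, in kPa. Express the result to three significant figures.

Δp ≈ 129 kPa

V = 4Q/(πD²) = 4·0.0836/(π·0.251²) = 1.690 m/s
h_f = f(L/D)V²/(2g) = 0.02110·(1080/0.251)·1.690²/(2·9.81) = 13.21 m
Δp = ρg·h_f = 997.8·9.81·13.21 = 129.3 kPa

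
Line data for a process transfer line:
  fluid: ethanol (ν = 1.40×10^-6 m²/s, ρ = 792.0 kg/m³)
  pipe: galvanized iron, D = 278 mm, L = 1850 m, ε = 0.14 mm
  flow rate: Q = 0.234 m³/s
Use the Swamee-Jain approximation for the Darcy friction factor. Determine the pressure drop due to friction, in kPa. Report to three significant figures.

Δp ≈ 685 kPa

V = 4Q/(πD²) = 4·0.234/(π·0.278²) = 3.855 m/s
Re = VD/ν = 3.855·0.278/1.40×10^-6 = 7.66×10^5 → turbulent
ε/D = 0.14/278 = 5.04×10^-4
Swamee-Jain: f = 0.01748
h_f = f(L/D)V²/(2g) = 0.01748·(1850/0.278)·3.855²/(2·9.81) = 88.10 m
Δp = ρg·h_f = 792.0·9.81·88.10 = 684.5 kPa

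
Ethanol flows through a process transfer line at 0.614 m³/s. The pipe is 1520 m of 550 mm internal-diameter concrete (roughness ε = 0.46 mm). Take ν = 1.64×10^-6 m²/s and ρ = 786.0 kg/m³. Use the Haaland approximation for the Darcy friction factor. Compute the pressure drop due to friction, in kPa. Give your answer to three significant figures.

Δp ≈ 139 kPa

V = 4Q/(πD²) = 4·0.614/(π·0.550²) = 2.584 m/s
Re = VD/ν = 2.584·0.550/1.64×10^-6 = 8.67×10^5 → turbulent
ε/D = 0.46/550 = 8.36×10^-4
Haaland: f = 0.01919
h_f = f(L/D)V²/(2g) = 0.01919·(1520/0.550)·2.584²/(2·9.81) = 18.06 m
Δp = ρg·h_f = 786.0·9.81·18.06 = 139.2 kPa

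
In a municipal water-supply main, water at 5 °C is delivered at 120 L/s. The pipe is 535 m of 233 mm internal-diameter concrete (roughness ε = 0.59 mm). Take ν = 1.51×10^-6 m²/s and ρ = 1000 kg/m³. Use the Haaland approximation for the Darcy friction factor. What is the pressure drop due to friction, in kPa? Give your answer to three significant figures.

V = 4Q/(πD²) = 4·0.120/(π·0.233²) = 2.814 m/s
Re = VD/ν = 2.814·0.233/1.51×10^-6 = 4.34×10^5 → turbulent
ε/D = 0.59/233 = 0.00253
Haaland: f = 0.02533
h_f = f(L/D)V²/(2g) = 0.02533·(535/0.233)·2.814²/(2·9.81) = 23.48 m
Δp = ρg·h_f = 1000·9.81·23.48 = 230.3 kPa

Δp ≈ 230 kPa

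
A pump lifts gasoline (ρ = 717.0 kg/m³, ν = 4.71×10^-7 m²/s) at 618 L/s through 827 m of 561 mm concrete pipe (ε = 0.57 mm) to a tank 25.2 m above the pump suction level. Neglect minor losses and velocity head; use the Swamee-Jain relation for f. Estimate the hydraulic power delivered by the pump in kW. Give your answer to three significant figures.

V = 4Q/(πD²) = 2.500 m/s; Re = 2.98×10^6; ε/D = 0.00102; f = 0.01986
h_f = f(L/D)V²/2g = 9.328 m
Total head H = z + h_f = 25.2 + 9.328 = 34.53 m
P_hyd = ρgQH = 717.0·9.81·0.618·34.53 = 150.1 kW

P_hyd ≈ 150 kW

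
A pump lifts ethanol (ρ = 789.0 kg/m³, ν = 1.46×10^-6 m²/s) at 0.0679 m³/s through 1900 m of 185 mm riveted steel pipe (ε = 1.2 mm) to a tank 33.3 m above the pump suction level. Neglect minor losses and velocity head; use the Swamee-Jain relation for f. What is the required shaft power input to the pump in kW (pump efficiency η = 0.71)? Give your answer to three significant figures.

V = 4Q/(πD²) = 2.526 m/s; Re = 3.20×10^5; ε/D = 0.00649; f = 0.03328
h_f = f(L/D)V²/2g = 111.2 m
Total head H = z + h_f = 33.3 + 111.2 = 144.5 m
P_hyd = ρgQH = 789.0·9.81·0.0679·144.5 = 75.92 kW
P_shaft = P_hyd/η = 75.92/0.71 = 106.9 kW

P_shaft ≈ 107 kW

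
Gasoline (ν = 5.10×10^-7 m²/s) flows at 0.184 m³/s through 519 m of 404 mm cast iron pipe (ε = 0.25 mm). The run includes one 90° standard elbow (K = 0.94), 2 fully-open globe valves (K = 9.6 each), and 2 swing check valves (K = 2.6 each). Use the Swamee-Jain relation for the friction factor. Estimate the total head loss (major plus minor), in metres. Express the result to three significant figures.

V = 4Q/(πD²) = 1.435 m/s; V²/2g = 0.1050 m
Re = 1.14×10^6, ε/D = 6.19×10^-4 → f = 0.01800 (Swamee-Jain)
Major: h_f = f(L/D)·V²/2g = 0.01800·1285·0.1050 = 2.428 m
Minor: ΣK = 25.3; h_m = ΣK·V²/2g = 2.661 m
Total H_L = 2.428 + 2.661 = 5.089 m

H_L ≈ 5.09 m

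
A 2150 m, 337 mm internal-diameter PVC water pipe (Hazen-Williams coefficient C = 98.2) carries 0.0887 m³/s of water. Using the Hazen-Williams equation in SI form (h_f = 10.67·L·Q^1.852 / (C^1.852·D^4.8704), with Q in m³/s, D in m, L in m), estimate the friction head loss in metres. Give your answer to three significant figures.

h_f = 10.67·2150·0.0887^1.852 / (98.2^1.852·0.337^4.8704) = 10.55 m

h_f ≈ 10.6 m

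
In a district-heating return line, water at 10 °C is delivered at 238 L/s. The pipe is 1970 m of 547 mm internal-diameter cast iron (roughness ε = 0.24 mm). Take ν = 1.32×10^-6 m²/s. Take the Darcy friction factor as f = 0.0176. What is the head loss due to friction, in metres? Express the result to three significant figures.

V = 4Q/(πD²) = 4·0.238/(π·0.547²) = 1.013 m/s
h_f = f(L/D)V²/(2g) = 0.01760·(1970/0.547)·1.013²/(2·9.81) = 3.314 m

h_f ≈ 3.31 m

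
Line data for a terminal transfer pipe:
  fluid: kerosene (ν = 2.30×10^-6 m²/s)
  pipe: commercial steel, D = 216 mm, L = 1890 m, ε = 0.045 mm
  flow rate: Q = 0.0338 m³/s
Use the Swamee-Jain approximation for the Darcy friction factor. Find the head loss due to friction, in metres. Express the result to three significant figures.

V = 4Q/(πD²) = 4·0.0338/(π·0.216²) = 0.9224 m/s
Re = VD/ν = 0.9224·0.216/2.30×10^-6 = 8.66×10^4 → turbulent
ε/D = 0.045/216 = 2.08×10^-4
Swamee-Jain: f = 0.01950
h_f = f(L/D)V²/(2g) = 0.01950·(1890/0.216)·0.9224²/(2·9.81) = 7.400 m

h_f ≈ 7.40 m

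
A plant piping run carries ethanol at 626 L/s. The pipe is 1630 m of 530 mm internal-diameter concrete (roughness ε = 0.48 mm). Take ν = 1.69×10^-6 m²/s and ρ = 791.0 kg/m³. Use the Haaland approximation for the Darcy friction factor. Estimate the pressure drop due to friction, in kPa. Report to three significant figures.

Δp ≈ 191 kPa

V = 4Q/(πD²) = 4·0.626/(π·0.530²) = 2.837 m/s
Re = VD/ν = 2.837·0.530/1.69×10^-6 = 8.90×10^5 → turbulent
ε/D = 0.48/530 = 9.06×10^-4
Haaland: f = 0.01953
h_f = f(L/D)V²/(2g) = 0.01953·(1630/0.530)·2.837²/(2·9.81) = 24.65 m
Δp = ρg·h_f = 791.0·9.81·24.65 = 191.3 kPa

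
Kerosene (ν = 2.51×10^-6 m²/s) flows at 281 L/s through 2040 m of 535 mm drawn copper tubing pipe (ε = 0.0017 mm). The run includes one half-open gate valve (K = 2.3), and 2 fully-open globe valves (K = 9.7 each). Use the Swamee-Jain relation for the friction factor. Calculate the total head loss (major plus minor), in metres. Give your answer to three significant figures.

V = 4Q/(πD²) = 1.250 m/s; V²/2g = 0.07964 m
Re = 2.66×10^5, ε/D = 3.18×10^-6 → f = 0.01473 (Swamee-Jain)
Major: h_f = f(L/D)·V²/2g = 0.01473·3813·0.07964 = 4.474 m
Minor: ΣK = 21.7; h_m = ΣK·V²/2g = 1.728 m
Total H_L = 4.474 + 1.728 = 6.202 m

H_L ≈ 6.20 m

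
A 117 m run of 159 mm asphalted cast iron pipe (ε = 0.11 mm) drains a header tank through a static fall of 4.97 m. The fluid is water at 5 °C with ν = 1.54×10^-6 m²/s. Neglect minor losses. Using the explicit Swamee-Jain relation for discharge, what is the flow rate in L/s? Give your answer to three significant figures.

Swamee-Jain (Type II): Q = -0.965·√(gD⁵h_f/L)·ln[ε/(3.7D) + √(3.17ν²L/(gD³h_f))]
√(gD⁵h_f/L) = √(9.81·0.159⁵·4.97/117) = 0.006507
ε/(3.7D) = 1.87×10^-4; √(3.17ν²L/(gD³h_f)) = 6.70×10^-5
Q = -0.965·0.006507·ln(2.540×10^-4) = 0.05199 m³/s
Check: V = 2.62 m/s, Re = 2.70×10^5, f = 0.01947, h_f = 5.01 m ≈ 4.97 m ✓

Q ≈ 52.0 L/s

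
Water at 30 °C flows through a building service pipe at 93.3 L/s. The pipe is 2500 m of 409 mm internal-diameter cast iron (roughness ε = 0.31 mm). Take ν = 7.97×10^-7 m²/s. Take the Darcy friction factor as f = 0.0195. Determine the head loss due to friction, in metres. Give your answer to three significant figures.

V = 4Q/(πD²) = 4·0.0933/(π·0.409²) = 0.7101 m/s
h_f = f(L/D)V²/(2g) = 0.01950·(2500/0.409)·0.7101²/(2·9.81) = 3.064 m

h_f ≈ 3.06 m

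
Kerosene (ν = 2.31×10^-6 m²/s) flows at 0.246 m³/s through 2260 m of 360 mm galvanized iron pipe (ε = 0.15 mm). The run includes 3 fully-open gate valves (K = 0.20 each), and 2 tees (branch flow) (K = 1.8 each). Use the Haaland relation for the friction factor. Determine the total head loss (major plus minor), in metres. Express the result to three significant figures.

H_L ≈ 33.6 m

V = 4Q/(πD²) = 2.417 m/s; V²/2g = 0.2977 m
Re = 3.77×10^5, ε/D = 4.17×10^-4 → f = 0.01730 (Haaland)
Major: h_f = f(L/D)·V²/2g = 0.01730·6278·0.2977 = 32.33 m
Minor: ΣK = 4.20; h_m = ΣK·V²/2g = 1.250 m
Total H_L = 32.33 + 1.250 = 33.58 m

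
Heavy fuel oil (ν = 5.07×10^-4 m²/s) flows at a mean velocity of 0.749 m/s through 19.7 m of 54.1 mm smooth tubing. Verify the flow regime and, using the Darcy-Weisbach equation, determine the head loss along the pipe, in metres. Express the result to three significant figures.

Re = VD/ν = 0.749·0.05410/5.07×10^-4 = 79.9 → laminar (Re < 2300)
f = 64/Re = 0.8008
h_f = f(L/D)V²/(2g) = 0.8008·(19.7/0.05410)·0.749²/(2·9.81) = 8.338 m

h_f ≈ 8.34 m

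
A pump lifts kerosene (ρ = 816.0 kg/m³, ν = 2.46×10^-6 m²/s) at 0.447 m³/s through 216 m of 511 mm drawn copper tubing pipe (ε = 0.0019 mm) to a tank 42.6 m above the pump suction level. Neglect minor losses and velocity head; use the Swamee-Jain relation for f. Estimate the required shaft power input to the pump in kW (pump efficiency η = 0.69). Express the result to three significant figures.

P_shaft ≈ 228 kW

V = 4Q/(πD²) = 2.180 m/s; Re = 4.53×10^5; ε/D = 3.72×10^-6; f = 0.01338
h_f = f(L/D)V²/2g = 1.370 m
Total head H = z + h_f = 42.6 + 1.370 = 43.97 m
P_hyd = ρgQH = 816.0·9.81·0.447·43.97 = 157.3 kW
P_shaft = P_hyd/η = 157.3/0.69 = 228.0 kW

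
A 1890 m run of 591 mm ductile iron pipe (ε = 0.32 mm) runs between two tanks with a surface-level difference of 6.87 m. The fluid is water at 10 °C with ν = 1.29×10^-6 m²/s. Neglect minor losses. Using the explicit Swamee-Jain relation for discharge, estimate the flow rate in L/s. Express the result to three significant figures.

Q ≈ 424 L/s

Swamee-Jain (Type II): Q = -0.965·√(gD⁵h_f/L)·ln[ε/(3.7D) + √(3.17ν²L/(gD³h_f))]
√(gD⁵h_f/L) = √(9.81·0.591⁵·6.87/1890) = 0.05070
ε/(3.7D) = 1.46×10^-4; √(3.17ν²L/(gD³h_f)) = 2.68×10^-5
Q = -0.965·0.05070·ln(1.731×10^-4) = 0.4238 m³/s
Check: V = 1.54 m/s, Re = 7.08×10^5, f = 0.01777, h_f = 6.91 m ≈ 6.87 m ✓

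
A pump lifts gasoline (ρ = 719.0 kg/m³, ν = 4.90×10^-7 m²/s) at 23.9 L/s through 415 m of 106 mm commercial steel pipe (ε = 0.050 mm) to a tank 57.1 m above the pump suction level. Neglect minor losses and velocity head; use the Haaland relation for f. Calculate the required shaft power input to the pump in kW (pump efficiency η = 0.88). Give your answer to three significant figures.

P_shaft ≈ 15.8 kW

V = 4Q/(πD²) = 2.708 m/s; Re = 5.86×10^5; ε/D = 4.72×10^-4; f = 0.01728
h_f = f(L/D)V²/2g = 25.29 m
Total head H = z + h_f = 57.1 + 25.29 = 82.39 m
P_hyd = ρgQH = 719.0·9.81·0.0239·82.39 = 13.89 kW
P_shaft = P_hyd/η = 13.89/0.88 = 15.78 kW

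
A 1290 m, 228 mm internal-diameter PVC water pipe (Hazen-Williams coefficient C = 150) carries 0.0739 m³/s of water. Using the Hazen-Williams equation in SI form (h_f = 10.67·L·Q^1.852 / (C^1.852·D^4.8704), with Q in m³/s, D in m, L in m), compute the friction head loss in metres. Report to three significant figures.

h_f ≈ 13.8 m

h_f = 10.67·1290·0.0739^1.852 / (150^1.852·0.228^4.8704) = 13.82 m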